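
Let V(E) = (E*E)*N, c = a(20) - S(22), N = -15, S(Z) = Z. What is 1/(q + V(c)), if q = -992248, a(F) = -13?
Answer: -1/1010623 ≈ -9.8949e-7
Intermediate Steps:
c = -35 (c = -13 - 1*22 = -13 - 22 = -35)
V(E) = -15*E² (V(E) = (E*E)*(-15) = E²*(-15) = -15*E²)
1/(q + V(c)) = 1/(-992248 - 15*(-35)²) = 1/(-992248 - 15*1225) = 1/(-992248 - 18375) = 1/(-1010623) = -1/1010623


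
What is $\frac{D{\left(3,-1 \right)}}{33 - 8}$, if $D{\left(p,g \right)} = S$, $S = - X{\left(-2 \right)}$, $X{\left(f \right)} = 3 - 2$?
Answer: $- \frac{1}{25} \approx -0.04$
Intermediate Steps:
$X{\left(f \right)} = 1$
$S = -1$ ($S = \left(-1\right) 1 = -1$)
$D{\left(p,g \right)} = -1$
$\frac{D{\left(3,-1 \right)}}{33 - 8} = \frac{1}{33 - 8} \left(-1\right) = \frac{1}{25} \left(-1\right) = - \frac{1}{25}$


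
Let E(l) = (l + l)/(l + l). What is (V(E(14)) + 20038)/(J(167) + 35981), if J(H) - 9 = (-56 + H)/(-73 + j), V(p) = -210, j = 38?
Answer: 693980/1259539 ≈ 0.55098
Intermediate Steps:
E(l) = 1 (E(l) = (2*l)/((2*l)) = (2*l)*(1/(2*l)) = 1)
J(H) = 53/5 - H/35 (J(H) = 9 + (-56 + H)/(-73 + 38) = 9 + (-56 + H)/(-35) = 9 + (-56 + H)*(-1/35) = 9 + (8/5 - H/35) = 53/5 - H/35)
(V(E(14)) + 20038)/(J(167) + 35981) = (-210 + 20038)/((53/5 - 1/35*167) + 35981) = 19828/((53/5 - 167/35) + 35981) = 19828/(204/35 + 35981) = 19828/(1259539/35) = 19828*(35/1259539) = 693980/1259539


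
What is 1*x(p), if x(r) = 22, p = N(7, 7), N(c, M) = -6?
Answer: 22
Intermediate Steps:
p = -6
1*x(p) = 1*22 = 22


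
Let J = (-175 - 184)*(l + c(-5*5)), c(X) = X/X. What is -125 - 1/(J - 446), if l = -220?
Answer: -9771876/78175 ≈ -125.00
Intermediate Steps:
c(X) = 1
J = 78621 (J = (-175 - 184)*(-220 + 1) = -359*(-219) = 78621)
-125 - 1/(J - 446) = -125 - 1/(78621 - 446) = -125 - 1/78175 = -9771876/78175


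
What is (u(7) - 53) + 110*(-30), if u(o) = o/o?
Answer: -3352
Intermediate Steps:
u(o) = 1
(u(7) - 53) + 110*(-30) = (1 - 53) + 110*(-30) = -52 - 3300 = -3352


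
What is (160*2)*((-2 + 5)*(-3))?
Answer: -2880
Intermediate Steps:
(160*2)*((-2 + 5)*(-3)) = 320*(3*(-3)) = 320*(-9) = -2880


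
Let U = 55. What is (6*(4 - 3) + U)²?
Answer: 3721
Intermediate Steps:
(6*(4 - 3) + U)² = (6*(4 - 3) + 55)² = (6*1 + 55)² = (6 + 55)² = 61² = 3721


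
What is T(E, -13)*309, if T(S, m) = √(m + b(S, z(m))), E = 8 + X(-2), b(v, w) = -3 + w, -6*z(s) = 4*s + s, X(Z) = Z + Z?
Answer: 103*I*√186/2 ≈ 702.37*I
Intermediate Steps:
X(Z) = 2*Z
z(s) = -5*s/6 (z(s) = -(4*s + s)/6 = -5*s/6)
E = 4 (E = 8 + 2*(-2) = 8 - 4 = 4)
T(S, m) = √(-3 + m/6) (T(S, m) = √(m + (-3 - 5*m/6)) = √(-3 + m/6))
T(E, -13)*309 = (√(-108 + 6*(-13))/6)*309 = (√(-108 - 78)/6)*309 = (√(-186)/6)*309 = ((I*√186)/6)*309 = (I*√186/6)*309 = 103*I*√186/2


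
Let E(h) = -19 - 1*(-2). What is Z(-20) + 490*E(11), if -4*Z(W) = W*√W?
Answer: -8330 + 10*I*√5 ≈ -8330.0 + 22.361*I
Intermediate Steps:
E(h) = -17 (E(h) = -19 + 2 = -17)
Z(W) = -W^(3/2)/4 (Z(W) = -W*√W/4 = -W^(3/2)/4)
Z(-20) + 490*E(11) = -(-10)*I*√5 + 490*(-17) = -(-10)*I*√5 - 8330 = 10*I*√5 - 8330 = -8330 + 10*I*√5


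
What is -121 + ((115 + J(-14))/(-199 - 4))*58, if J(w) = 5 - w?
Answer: -1115/7 ≈ -159.29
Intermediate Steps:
-121 + ((115 + J(-14))/(-199 - 4))*58 = -121 + ((115 + (5 - 1*(-14)))/(-199 - 4))*58 = -121 + ((115 + (5 + 14))/(-203))*58 = -121 + ((115 + 19)*(-1/203))*58 = -121 + (134*(-1/203))*58 = -121 - 134/203*58 = -121 - 268/7 = -1115/7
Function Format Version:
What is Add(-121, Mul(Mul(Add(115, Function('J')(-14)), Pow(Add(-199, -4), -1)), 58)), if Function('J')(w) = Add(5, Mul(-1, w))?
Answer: Rational(-1115, 7) ≈ -159.29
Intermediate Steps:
Add(-121, Mul(Mul(Add(115, Function('J')(-14)), Pow(Add(-199, -4), -1)), 58)) = Add(-121, Mul(Mul(Add(115, Add(5, Mul(-1, -14))), Pow(Add(-199, -4), -1)), 58)) = Add(-121, Mul(Mul(Add(115, Add(5, 14)), Pow(-203, -1)), 58)) = Add(-121, Mul(Mul(Add(115, 19), Rational(-1, 203)), 58)) = Add(-121, Mul(Mul(134, Rational(-1, 203)), 58)) = Add(-121, Mul(Rational(-134, 203), 58)) = Add(-121, Rational(-268, 7)) = Rational(-1115, 7)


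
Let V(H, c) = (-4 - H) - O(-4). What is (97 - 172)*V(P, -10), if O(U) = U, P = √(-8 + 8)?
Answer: 0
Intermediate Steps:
P = 0 (P = √0 = 0)
V(H, c) = -H (V(H, c) = (-4 - H) - 1*(-4) = (-4 - H) + 4 = -H)
(97 - 172)*V(P, -10) = (97 - 172)*(-1*0) = -75*0 = 0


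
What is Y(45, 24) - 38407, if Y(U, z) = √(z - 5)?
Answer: -38407 + √19 ≈ -38403.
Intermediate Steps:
Y(U, z) = √(-5 + z)
Y(45, 24) - 38407 = √(-5 + 24) - 38407 = √19 - 38407 = -38407 + √19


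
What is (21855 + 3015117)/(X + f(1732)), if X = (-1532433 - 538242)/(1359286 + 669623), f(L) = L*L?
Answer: 2053913274516/2028789280447 ≈ 1.0124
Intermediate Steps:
f(L) = L**2
X = -690225/676303 (X = -2070675/2028909 = -2070675*1/2028909 = -690225/676303 ≈ -1.0206)
(21855 + 3015117)/(X + f(1732)) = (21855 + 3015117)/(-690225/676303 + 1732**2) = 3036972/(-690225/676303 + 2999824) = 3036972/(2028789280447/676303) = 3036972*(676303/2028789280447) = 2053913274516/2028789280447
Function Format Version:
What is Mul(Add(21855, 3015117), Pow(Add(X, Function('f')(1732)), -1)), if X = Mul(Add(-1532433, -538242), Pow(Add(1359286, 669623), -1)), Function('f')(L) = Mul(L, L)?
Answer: Rational(2053913274516, 2028789280447) ≈ 1.0124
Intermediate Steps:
Function('f')(L) = Pow(L, 2)
X = Rational(-690225, 676303) (X = Mul(-2070675, Pow(2028909, -1)) = Mul(-2070675, Rational(1, 2028909)) = Rational(-690225, 676303) ≈ -1.0206)
Mul(Add(21855, 3015117), Pow(Add(X, Function('f')(1732)), -1)) = Mul(Add(21855, 3015117), Pow(Add(Rational(-690225, 676303), Pow(1732, 2)), -1)) = Mul(3036972, Pow(Add(Rational(-690225, 676303), 2999824), -1)) = Mul(3036972, Pow(Rational(2028789280447, 676303), -1)) = Mul(3036972, Rational(676303, 2028789280447)) = Rational(2053913274516, 2028789280447)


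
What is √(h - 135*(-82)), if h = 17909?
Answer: √28979 ≈ 170.23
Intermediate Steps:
√(h - 135*(-82)) = √(17909 - 135*(-82)) = √(17909 + 11070) = √28979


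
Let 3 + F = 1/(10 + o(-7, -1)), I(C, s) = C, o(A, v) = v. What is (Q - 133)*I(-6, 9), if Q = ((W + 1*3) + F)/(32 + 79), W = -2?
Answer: 265768/333 ≈ 798.10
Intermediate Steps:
F = -26/9 (F = -3 + 1/(10 - 1) = -3 + 1/9 = -3 + ⅑ = -26/9 ≈ -2.8889)
Q = -17/999 (Q = ((-2 + 1*3) - 26/9)/(32 + 79) = ((-2 + 3) - 26/9)/111 = (1 - 26/9)*(1/111) = -17/9*1/111 = -17/999 ≈ -0.017017)
(Q - 133)*I(-6, 9) = (-17/999 - 133)*(-6) = -132884/999*(-6) = 265768/333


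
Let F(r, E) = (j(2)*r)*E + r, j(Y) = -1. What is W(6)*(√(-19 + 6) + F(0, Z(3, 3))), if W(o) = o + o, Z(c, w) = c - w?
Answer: 12*I*√13 ≈ 43.267*I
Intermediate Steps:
F(r, E) = r - E*r (F(r, E) = (-r)*E + r = -E*r + r = r - E*r)
W(o) = 2*o
W(6)*(√(-19 + 6) + F(0, Z(3, 3))) = (2*6)*(√(-19 + 6) + 0*(1 - (3 - 1*3))) = 12*(√(-13) + 0*(1 - (3 - 3))) = 12*(I*√13 + 0*(1 - 1*0)) = 12*(I*√13 + 0*(1 + 0)) = 12*(I*√13 + 0*1) = 12*(I*√13 + 0) = 12*(I*√13) = 12*I*√13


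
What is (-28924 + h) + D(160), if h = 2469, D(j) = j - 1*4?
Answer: -26299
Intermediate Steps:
D(j) = -4 + j (D(j) = j - 4 = -4 + j)
(-28924 + h) + D(160) = (-28924 + 2469) + (-4 + 160) = -26455 + 156 = -26299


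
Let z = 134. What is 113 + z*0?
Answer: 113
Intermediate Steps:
113 + z*0 = 113 + 134*0 = 113 + 0 = 113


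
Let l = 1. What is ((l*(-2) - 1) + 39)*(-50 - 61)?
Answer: -3996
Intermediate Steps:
((l*(-2) - 1) + 39)*(-50 - 61) = ((1*(-2) - 1) + 39)*(-50 - 61) = ((-2 - 1) + 39)*(-111) = (-3 + 39)*(-111) = 36*(-111) = -3996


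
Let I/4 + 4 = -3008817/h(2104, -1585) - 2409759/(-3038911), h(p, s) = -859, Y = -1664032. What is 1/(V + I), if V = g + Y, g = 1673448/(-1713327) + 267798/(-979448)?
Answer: -104299805191519393412/172098359199732529150688565 ≈ -6.0605e-7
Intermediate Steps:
I = 36540621452288/2610424549 (I = -16 + 4*(-3008817/(-859) - 2409759/(-3038911)) = -16 + 4*(-3008817*(-1/859) - 2409759*(-1/3038911)) = -16 + 4*(3008817/859 + 2409759/3038911) = -16 + 4*(9145597061268/2610424549) = -16 + 36582388245072/2610424549 = 36540621452288/2610424549 ≈ 13998.)
g = -49949543825/39955111988 (g = 1673448*(-1/1713327) + 267798*(-1/979448) = -79688/81587 - 133899/489724 = -49949543825/39955111988 ≈ -1.2501)
V = -66486634861159441/39955111988 (V = -49949543825/39955111988 - 1664032 = -66486634861159441/39955111988 ≈ -1.6640e+6)
1/(V + I) = 1/(-66486634861159441/39955111988 + 36540621452288/2610424549) = 1/(-172098359199732529150688565/104299805191519393412) = -104299805191519393412/172098359199732529150688565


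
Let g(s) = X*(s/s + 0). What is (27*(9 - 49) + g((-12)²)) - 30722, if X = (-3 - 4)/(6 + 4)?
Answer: -318027/10 ≈ -31803.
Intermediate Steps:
X = -7/10 ≈ -0.70000
g(s) = -7/10 (g(s) = -7*(s/s + 0)/10 = -7*(1 + 0)/10 = -7/10*1 = -7/10)
(27*(9 - 49) + g((-12)²)) - 30722 = (27*(9 - 49) - 7/10) - 30722 = (27*(-40) - 7/10) - 30722 = (-1080 - 7/10) - 30722 = -10807/10 - 30722 = -318027/10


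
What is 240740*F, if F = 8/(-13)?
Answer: -1925920/13 ≈ -1.4815e+5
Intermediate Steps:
F = -8/13 (F = 8*(-1/13) = -8/13 ≈ -0.61539)
240740*F = 240740*(-8/13) = -1925920/13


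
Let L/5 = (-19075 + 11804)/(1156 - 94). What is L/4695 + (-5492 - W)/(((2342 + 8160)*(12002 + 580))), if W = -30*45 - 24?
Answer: -25237199/3446551611 ≈ -0.0073224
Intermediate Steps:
W = -1374 (W = -1350 - 24 = -1374)
L = -36355/1062 (L = 5*((-19075 + 11804)/(1156 - 94)) = 5*(-7271/1062) = -36355/1062 ≈ -34.233)
L/4695 + (-5492 - W)/(((2342 + 8160)*(12002 + 580))) = -36355/1062/4695 + (-5492 - 1*(-1374))/(((2342 + 8160)*(12002 + 580))) = -36355/1062*1/4695 + (-5492 + 1374)/((10502*12582)) = -7271/997218 - 4118/132136164 = -7271/997218 - 4118*1/132136164 = -7271/997218 - 2059/66068082 = -25237199/3446551611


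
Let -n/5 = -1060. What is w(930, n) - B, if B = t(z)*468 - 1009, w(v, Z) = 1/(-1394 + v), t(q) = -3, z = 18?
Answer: 1119631/464 ≈ 2413.0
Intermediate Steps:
n = 5300 (n = -5*(-1060) = 5300)
B = -2413 (B = -3*468 - 1009 = -1404 - 1009 = -2413)
w(930, n) - B = 1/(-1394 + 930) - 1*(-2413) = 1/(-464) + 2413 = -1/464 + 2413 = 1119631/464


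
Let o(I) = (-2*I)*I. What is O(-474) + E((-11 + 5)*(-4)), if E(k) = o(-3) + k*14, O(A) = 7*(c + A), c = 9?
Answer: -2937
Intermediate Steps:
o(I) = -2*I²
O(A) = 63 + 7*A (O(A) = 7*(9 + A) = 63 + 7*A)
E(k) = -18 + 14*k (E(k) = -2*(-3)² + k*14 = -2*9 + 14*k = -18 + 14*k)
O(-474) + E((-11 + 5)*(-4)) = (63 + 7*(-474)) + (-18 + 14*((-11 + 5)*(-4))) = (63 - 3318) + (-18 + 14*(-6*(-4))) = -3255 + (-18 + 14*24) = -3255 + (-18 + 336) = -3255 + 318 = -2937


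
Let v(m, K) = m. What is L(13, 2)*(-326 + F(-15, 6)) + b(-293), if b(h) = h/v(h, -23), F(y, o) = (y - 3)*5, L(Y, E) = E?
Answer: -831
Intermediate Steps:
F(y, o) = -15 + 5*y (F(y, o) = (-3 + y)*5 = -15 + 5*y)
b(h) = 1 (b(h) = h/h = 1)
L(13, 2)*(-326 + F(-15, 6)) + b(-293) = 2*(-326 + (-15 + 5*(-15))) + 1 = 2*(-326 + (-15 - 75)) + 1 = 2*(-326 - 90) + 1 = 2*(-416) + 1 = -832 + 1 = -831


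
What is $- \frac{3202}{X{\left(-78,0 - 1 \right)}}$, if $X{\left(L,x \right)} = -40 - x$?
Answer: $\frac{3202}{39} \approx 82.103$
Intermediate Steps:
$- \frac{3202}{X{\left(-78,0 - 1 \right)}} = - \frac{3202}{-40 - \left(0 - 1\right)} = - \frac{3202}{-40 - -1} = - \frac{3202}{-40 + 1} = - \frac{3202}{-39} = \left(-3202\right) \left(- \frac{1}{39}\right) = \frac{3202}{39}$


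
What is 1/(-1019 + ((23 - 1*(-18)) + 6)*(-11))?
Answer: -1/1536 ≈ -0.00065104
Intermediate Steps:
1/(-1019 + ((23 - 1*(-18)) + 6)*(-11)) = 1/(-1019 + ((23 + 18) + 6)*(-11)) = 1/(-1019 + (41 + 6)*(-11)) = 1/(-1019 + 47*(-11)) = 1/(-1019 - 517) = 1/(-1536) = -1/1536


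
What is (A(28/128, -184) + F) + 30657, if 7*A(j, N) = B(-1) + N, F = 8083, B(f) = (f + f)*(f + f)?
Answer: 271000/7 ≈ 38714.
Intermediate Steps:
B(f) = 4*f² (B(f) = (2*f)*(2*f) = 4*f²)
A(j, N) = 4/7 + N/7 (A(j, N) = (4*(-1)² + N)/7 = (4*1 + N)/7 = (4 + N)/7 = 4/7 + N/7)
(A(28/128, -184) + F) + 30657 = ((4/7 + (⅐)*(-184)) + 8083) + 30657 = ((4/7 - 184/7) + 8083) + 30657 = (-180/7 + 8083) + 30657 = 56401/7 + 30657 = 271000/7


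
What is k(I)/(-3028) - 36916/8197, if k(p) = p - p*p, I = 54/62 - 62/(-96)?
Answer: -247486438245611/54956196578304 ≈ -4.5033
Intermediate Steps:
I = 2257/1488 (I = 54*(1/62) - 62*(-1/96) = 27/31 + 31/48 = 2257/1488 ≈ 1.5168)
k(p) = p - p²
k(I)/(-3028) - 36916/8197 = (2257*(1 - 1*2257/1488)/1488)/(-3028) - 36916/8197 = (2257*(1 - 2257/1488)/1488)*(-1/3028) - 36916*1/8197 = ((2257/1488)*(-769/1488))*(-1/3028) - 36916/8197 = -1735633/2214144*(-1/3028) - 36916/8197 = 1735633/6704428032 - 36916/8197 = -247486438245611/54956196578304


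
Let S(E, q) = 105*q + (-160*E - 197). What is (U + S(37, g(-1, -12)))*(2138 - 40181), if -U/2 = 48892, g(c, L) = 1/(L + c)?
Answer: 51389169174/13 ≈ 3.9530e+9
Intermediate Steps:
U = -97784 (U = -2*48892 = -97784)
S(E, q) = -197 - 160*E + 105*q (S(E, q) = 105*q + (-197 - 160*E) = -197 - 160*E + 105*q)
(U + S(37, g(-1, -12)))*(2138 - 40181) = (-97784 + (-197 - 160*37 + 105/(-12 - 1)))*(2138 - 40181) = (-97784 + (-197 - 5920 + 105/(-13)))*(-38043) = (-97784 + (-197 - 5920 + 105*(-1/13)))*(-38043) = (-97784 + (-197 - 5920 - 105/13))*(-38043) = (-97784 - 79626/13)*(-38043) = -1350818/13*(-38043) = 51389169174/13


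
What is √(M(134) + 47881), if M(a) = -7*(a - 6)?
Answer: √46985 ≈ 216.76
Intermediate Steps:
M(a) = 42 - 7*a (M(a) = -7*(-6 + a) = 42 - 7*a)
√(M(134) + 47881) = √((42 - 7*134) + 47881) = √((42 - 938) + 47881) = √(-896 + 47881) = √46985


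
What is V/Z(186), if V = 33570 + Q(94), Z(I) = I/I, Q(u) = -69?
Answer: 33501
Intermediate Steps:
Z(I) = 1
V = 33501 (V = 33570 - 69 = 33501)
V/Z(186) = 33501/1 = 33501*1 = 33501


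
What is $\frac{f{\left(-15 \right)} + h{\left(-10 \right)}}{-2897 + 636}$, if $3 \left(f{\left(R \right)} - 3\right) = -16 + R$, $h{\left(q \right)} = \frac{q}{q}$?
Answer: $\frac{1}{357} \approx 0.0028011$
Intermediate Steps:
$h{\left(q \right)} = 1$
$f{\left(R \right)} = - \frac{7}{3} + \frac{R}{3}$ ($f{\left(R \right)} = 3 + \frac{-16 + R}{3} = 3 + \left(- \frac{16}{3} + \frac{R}{3}\right) = - \frac{7}{3} + \frac{R}{3}$)
$\frac{f{\left(-15 \right)} + h{\left(-10 \right)}}{-2897 + 636} = \frac{\left(- \frac{7}{3} + \frac{1}{3} \left(-15\right)\right) + 1}{-2897 + 636} = \frac{\left(- \frac{7}{3} - 5\right) + 1}{-2261} = \left(- \frac{22}{3} + 1\right) \left(- \frac{1}{2261}\right) = \left(- \frac{19}{3}\right) \left(- \frac{1}{2261}\right) = \frac{1}{357}$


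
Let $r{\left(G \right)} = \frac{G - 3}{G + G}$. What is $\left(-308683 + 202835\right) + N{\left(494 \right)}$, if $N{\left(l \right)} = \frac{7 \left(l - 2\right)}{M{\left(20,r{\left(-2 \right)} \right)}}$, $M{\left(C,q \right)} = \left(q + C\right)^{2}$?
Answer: $- \frac{764696696}{7225} \approx -1.0584 \cdot 10^{5}$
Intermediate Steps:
$r{\left(G \right)} = \frac{-3 + G}{2 G}$
$M{\left(C,q \right)} = \left(C + q\right)^{2}$
$N{\left(l \right)} = - \frac{224}{7225} + \frac{112 l}{7225}$ ($N{\left(l \right)} = \frac{7 \left(l - 2\right)}{\left(20 + \frac{-3 - 2}{2 \left(-2\right)}\right)^{2}} = \frac{7 \left(-2 + l\right)}{\left(20 + \frac{1}{2} \left(- \frac{1}{2}\right) \left(-5\right)\right)^{2}} = \frac{-14 + 7 l}{\left(20 + \frac{5}{4}\right)^{2}} = \frac{-14 + 7 l}{\left(\frac{85}{4}\right)^{2}} = \frac{-14 + 7 l}{\frac{7225}{16}} = \left(-14 + 7 l\right) \frac{16}{7225} = - \frac{224}{7225} + \frac{112 l}{7225}$)
$\left(-308683 + 202835\right) + N{\left(494 \right)} = \left(-308683 + 202835\right) + \left(- \frac{224}{7225} + \frac{112}{7225} \cdot 494\right) = -105848 + \left(- \frac{224}{7225} + \frac{55328}{7225}\right) = -105848 + \frac{55104}{7225} = - \frac{764696696}{7225}$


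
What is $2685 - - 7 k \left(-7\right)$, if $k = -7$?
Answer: $3028$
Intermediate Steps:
$2685 - - 7 k \left(-7\right) = 2685 - \left(-7\right) \left(-7\right) \left(-7\right) = 2685 - 49 \left(-7\right) = 2685 - -343 = 2685 + 343 = 3028$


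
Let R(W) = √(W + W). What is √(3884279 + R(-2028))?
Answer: √(3884279 + 26*I*√6) ≈ 1970.9 + 0.02*I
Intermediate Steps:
R(W) = √2*√W (R(W) = √(2*W) = √2*√W)
√(3884279 + R(-2028)) = √(3884279 + √2*√(-2028)) = √(3884279 + √2*(26*I*√3)) = √(3884279 + 26*I*√6)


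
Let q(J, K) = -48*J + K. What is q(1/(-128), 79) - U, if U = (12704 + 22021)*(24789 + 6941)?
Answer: -8814593365/8 ≈ -1.1018e+9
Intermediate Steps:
q(J, K) = K - 48*J
U = 1101824250 (U = 34725*31730 = 1101824250)
q(1/(-128), 79) - U = (79 - 48/(-128)) - 1*1101824250 = (79 - 48*(-1/128)) - 1101824250 = (79 + 3/8) - 1101824250 = 635/8 - 1101824250 = -8814593365/8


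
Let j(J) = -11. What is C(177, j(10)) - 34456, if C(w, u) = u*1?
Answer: -34467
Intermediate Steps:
C(w, u) = u
C(177, j(10)) - 34456 = -11 - 34456 = -34467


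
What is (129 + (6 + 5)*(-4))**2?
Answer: 7225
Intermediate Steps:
(129 + (6 + 5)*(-4))**2 = (129 + 11*(-4))**2 = (129 - 44)**2 = 85**2 = 7225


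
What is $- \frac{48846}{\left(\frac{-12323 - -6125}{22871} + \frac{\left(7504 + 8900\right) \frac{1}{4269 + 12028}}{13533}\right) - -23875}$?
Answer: $- \frac{82128643863306222}{40142470655320637} \approx -2.0459$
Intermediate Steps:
$- \frac{48846}{\left(\frac{-12323 - -6125}{22871} + \frac{\left(7504 + 8900\right) \frac{1}{4269 + 12028}}{13533}\right) - -23875} = - \frac{48846}{\left(\left(-12323 + 6125\right) \frac{1}{22871} + \frac{16404}{16297} \cdot \frac{1}{13533}\right) + 23875} = - \frac{48846}{\left(\left(-6198\right) \frac{1}{22871} + 16404 \cdot \frac{1}{16297} \cdot \frac{1}{13533}\right) + 23875} = - \frac{48846}{\left(- \frac{6198}{22871} + \frac{16404}{16297} \cdot \frac{1}{13533}\right) + 23875} = - \frac{48846}{\left(- \frac{6198}{22871} + \frac{5468}{73515767}\right) + 23875} = - \frac{48846}{- \frac{455525665238}{1681379107057} + 23875} = - \frac{48846}{\frac{40142470655320637}{1681379107057}} = \left(-48846\right) \frac{1681379107057}{40142470655320637} = - \frac{82128643863306222}{40142470655320637}$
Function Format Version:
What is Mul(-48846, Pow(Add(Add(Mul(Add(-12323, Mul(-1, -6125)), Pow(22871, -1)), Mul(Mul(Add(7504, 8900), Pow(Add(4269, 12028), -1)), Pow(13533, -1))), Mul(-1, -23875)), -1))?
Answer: Rational(-82128643863306222, 40142470655320637) ≈ -2.0459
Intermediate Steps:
Mul(-48846, Pow(Add(Add(Mul(Add(-12323, Mul(-1, -6125)), Pow(22871, -1)), Mul(Mul(Add(7504, 8900), Pow(Add(4269, 12028), -1)), Pow(13533, -1))), Mul(-1, -23875)), -1)) = Mul(-48846, Pow(Add(Add(Mul(Add(-12323, 6125), Rational(1, 22871)), Mul(Mul(16404, Pow(16297, -1)), Rational(1, 13533))), 23875), -1)) = Mul(-48846, Pow(Add(Add(Mul(-6198, Rational(1, 22871)), Mul(Mul(16404, Rational(1, 16297)), Rational(1, 13533))), 23875), -1)) = Mul(-48846, Pow(Add(Add(Rational(-6198, 22871), Mul(Rational(16404, 16297), Rational(1, 13533))), 23875), -1)) = Mul(-48846, Pow(Add(Add(Rational(-6198, 22871), Rational(5468, 73515767)), 23875), -1)) = Mul(-48846, Pow(Add(Rational(-455525665238, 1681379107057), 23875), -1)) = Mul(-48846, Pow(Rational(40142470655320637, 1681379107057), -1)) = Mul(-48846, Rational(1681379107057, 40142470655320637)) = Rational(-82128643863306222, 40142470655320637)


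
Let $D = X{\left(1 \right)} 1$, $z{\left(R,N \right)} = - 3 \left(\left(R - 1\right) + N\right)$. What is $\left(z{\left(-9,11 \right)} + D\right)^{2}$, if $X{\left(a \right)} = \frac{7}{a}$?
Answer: $16$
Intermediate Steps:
$z{\left(R,N \right)} = 3 - 3 N - 3 R$ ($z{\left(R,N \right)} = - 3 \left(\left(-1 + R\right) + N\right) = - 3 \left(-1 + N + R\right) = 3 - 3 N - 3 R$)
$D = 7$ ($D = \frac{7}{1} \cdot 1 = 7 \cdot 1 \cdot 1 = 7 \cdot 1 = 7$)
$\left(z{\left(-9,11 \right)} + D\right)^{2} = \left(\left(3 - 33 - -27\right) + 7\right)^{2} = \left(\left(3 - 33 + 27\right) + 7\right)^{2} = \left(-3 + 7\right)^{2} = 4^{2} = 16$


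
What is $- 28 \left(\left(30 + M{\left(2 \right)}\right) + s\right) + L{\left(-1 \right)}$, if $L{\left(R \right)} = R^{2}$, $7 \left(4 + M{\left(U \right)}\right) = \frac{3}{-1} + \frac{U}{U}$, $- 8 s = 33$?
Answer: $- \frac{1207}{2} \approx -603.5$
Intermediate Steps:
$s = - \frac{33}{8}$ ($s = \left(- \frac{1}{8}\right) 33 = - \frac{33}{8} \approx -4.125$)
$M{\left(U \right)} = - \frac{30}{7}$ ($M{\left(U \right)} = -4 + \frac{\frac{3}{-1} + \frac{U}{U}}{7} = -4 + \frac{3 \left(-1\right) + 1}{7} = -4 + \frac{-3 + 1}{7} = -4 + \frac{1}{7} \left(-2\right) = -4 - \frac{2}{7} = - \frac{30}{7}$)
$- 28 \left(\left(30 + M{\left(2 \right)}\right) + s\right) + L{\left(-1 \right)} = - 28 \left(\left(30 - \frac{30}{7}\right) - \frac{33}{8}\right) + \left(-1\right)^{2} = - 28 \left(\frac{180}{7} - \frac{33}{8}\right) + 1 = \left(-28\right) \frac{1209}{56} + 1 = - \frac{1209}{2} + 1 = - \frac{1207}{2}$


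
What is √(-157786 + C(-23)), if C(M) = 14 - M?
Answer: I*√157749 ≈ 397.18*I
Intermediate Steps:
√(-157786 + C(-23)) = √(-157786 + (14 - 1*(-23))) = √(-157786 + (14 + 23)) = √(-157786 + 37) = √(-157749) = I*√157749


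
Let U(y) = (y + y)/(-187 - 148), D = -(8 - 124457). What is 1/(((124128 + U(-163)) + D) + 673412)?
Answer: 335/308866641 ≈ 1.0846e-6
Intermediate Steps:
D = 124449 (D = -1*(-124449) = 124449)
U(y) = -2*y/335 (U(y) = (2*y)/(-335) = (2*y)*(-1/335) = -2*y/335)
1/(((124128 + U(-163)) + D) + 673412) = 1/(((124128 - 2/335*(-163)) + 124449) + 673412) = 1/(((124128 + 326/335) + 124449) + 673412) = 1/((41583206/335 + 124449) + 673412) = 1/(83273621/335 + 673412) = 1/(308866641/335) = 335/308866641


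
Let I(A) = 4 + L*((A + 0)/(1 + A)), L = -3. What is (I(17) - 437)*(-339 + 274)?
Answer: 169975/6 ≈ 28329.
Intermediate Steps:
I(A) = 4 - 3*A/(1 + A) (I(A) = 4 - 3*(A + 0)/(1 + A) = 4 - 3*A/(1 + A))
(I(17) - 437)*(-339 + 274) = ((4 + 17)/(1 + 17) - 437)*(-339 + 274) = (21/18 - 437)*(-65) = ((1/18)*21 - 437)*(-65) = (7/6 - 437)*(-65) = -2615/6*(-65) = 169975/6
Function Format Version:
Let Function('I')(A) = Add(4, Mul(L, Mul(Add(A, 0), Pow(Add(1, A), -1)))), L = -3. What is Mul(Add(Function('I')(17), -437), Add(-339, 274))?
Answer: Rational(169975, 6) ≈ 28329.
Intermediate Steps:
Function('I')(A) = Add(4, Mul(-3, A, Pow(Add(1, A), -1))) (Function('I')(A) = Add(4, Mul(-3, Mul(Add(A, 0), Pow(Add(1, A), -1)))) = Add(4, Mul(-3, Mul(A, Pow(Add(1, A), -1)))) = Add(4, Mul(-3, A, Pow(Add(1, A), -1))))
Mul(Add(Function('I')(17), -437), Add(-339, 274)) = Mul(Add(Mul(Pow(Add(1, 17), -1), Add(4, 17)), -437), Add(-339, 274)) = Mul(Add(Mul(Pow(18, -1), 21), -437), -65) = Mul(Add(Mul(Rational(1, 18), 21), -437), -65) = Mul(Add(Rational(7, 6), -437), -65) = Mul(Rational(-2615, 6), -65) = Rational(169975, 6)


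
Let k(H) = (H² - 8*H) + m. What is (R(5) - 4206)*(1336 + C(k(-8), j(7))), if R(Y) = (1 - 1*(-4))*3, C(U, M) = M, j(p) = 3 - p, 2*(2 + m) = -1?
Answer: -5582412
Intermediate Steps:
m = -5/2 (m = -2 + (½)*(-1) = -2 - ½ = -5/2 ≈ -2.5000)
k(H) = -5/2 + H² - 8*H (k(H) = (H² - 8*H) - 5/2 = -5/2 + H² - 8*H)
R(Y) = 15 (R(Y) = (1 + 4)*3 = 5*3 = 15)
(R(5) - 4206)*(1336 + C(k(-8), j(7))) = (15 - 4206)*(1336 + (3 - 1*7)) = -4191*(1336 + (3 - 7)) = -4191*(1336 - 4) = -4191*1332 = -5582412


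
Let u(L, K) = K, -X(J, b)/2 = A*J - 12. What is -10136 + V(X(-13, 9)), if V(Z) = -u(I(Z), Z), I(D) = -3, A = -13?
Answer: -9822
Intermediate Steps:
X(J, b) = 24 + 26*J (X(J, b) = -2*(-13*J - 12) = -2*(-12 - 13*J) = 24 + 26*J)
V(Z) = -Z
-10136 + V(X(-13, 9)) = -10136 - (24 + 26*(-13)) = -10136 - (24 - 338) = -10136 - 1*(-314) = -10136 + 314 = -9822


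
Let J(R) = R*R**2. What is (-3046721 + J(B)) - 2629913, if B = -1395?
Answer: -2720381509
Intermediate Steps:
J(R) = R**3
(-3046721 + J(B)) - 2629913 = (-3046721 + (-1395)**3) - 2629913 = (-3046721 - 2714704875) - 2629913 = -2717751596 - 2629913 = -2720381509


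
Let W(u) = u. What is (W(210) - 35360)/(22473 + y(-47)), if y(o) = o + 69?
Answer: -7030/4499 ≈ -1.5626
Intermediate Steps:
y(o) = 69 + o
(W(210) - 35360)/(22473 + y(-47)) = (210 - 35360)/(22473 + (69 - 47)) = -35150/(22473 + 22) = -35150/22495 = -35150*1/22495 = -7030/4499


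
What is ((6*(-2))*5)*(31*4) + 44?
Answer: -7396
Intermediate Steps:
((6*(-2))*5)*(31*4) + 44 = -12*5*124 + 44 = -60*124 + 44 = -7440 + 44 = -7396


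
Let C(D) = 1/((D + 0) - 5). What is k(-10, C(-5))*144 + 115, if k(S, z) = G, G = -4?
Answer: -461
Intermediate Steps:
C(D) = 1/(-5 + D) (C(D) = 1/(D - 5) = 1/(-5 + D))
k(S, z) = -4
k(-10, C(-5))*144 + 115 = -4*144 + 115 = -576 + 115 = -461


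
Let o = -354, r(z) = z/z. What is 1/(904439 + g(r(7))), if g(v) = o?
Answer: 1/904085 ≈ 1.1061e-6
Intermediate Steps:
r(z) = 1
g(v) = -354
1/(904439 + g(r(7))) = 1/(904439 - 354) = 1/904085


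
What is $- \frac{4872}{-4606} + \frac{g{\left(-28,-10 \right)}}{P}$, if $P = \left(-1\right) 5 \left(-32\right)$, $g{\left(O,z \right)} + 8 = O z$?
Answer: $\frac{9073}{3290} \approx 2.7578$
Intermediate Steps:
$g{\left(O,z \right)} = -8 + O z$
$P = 160$ ($P = \left(-5\right) \left(-32\right) = 160$)
$- \frac{4872}{-4606} + \frac{g{\left(-28,-10 \right)}}{P} = - \frac{4872}{-4606} + \frac{-8 - -280}{160} = \left(-4872\right) \left(- \frac{1}{4606}\right) + \left(-8 + 280\right) \frac{1}{160} = \frac{348}{329} + 272 \cdot \frac{1}{160} = \frac{348}{329} + \frac{17}{10} = \frac{9073}{3290}$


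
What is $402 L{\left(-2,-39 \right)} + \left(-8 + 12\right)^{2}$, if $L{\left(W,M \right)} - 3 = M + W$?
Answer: $-15260$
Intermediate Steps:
$L{\left(W,M \right)} = 3 + M + W$ ($L{\left(W,M \right)} = 3 + \left(M + W\right) = 3 + M + W$)
$402 L{\left(-2,-39 \right)} + \left(-8 + 12\right)^{2} = 402 \left(3 - 39 - 2\right) + \left(-8 + 12\right)^{2} = 402 \left(-38\right) + 4^{2} = -15276 + 16 = -15260$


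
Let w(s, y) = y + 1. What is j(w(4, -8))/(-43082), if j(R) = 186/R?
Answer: 93/150787 ≈ 0.00061676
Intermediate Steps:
w(s, y) = 1 + y
j(w(4, -8))/(-43082) = (186/(1 - 8))/(-43082) = (186/(-7))*(-1/43082) = (186*(-1/7))*(-1/43082) = -186/7*(-1/43082) = 93/150787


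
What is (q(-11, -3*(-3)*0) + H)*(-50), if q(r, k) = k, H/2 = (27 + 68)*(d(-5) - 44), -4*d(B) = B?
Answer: 406125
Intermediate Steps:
d(B) = -B/4
H = -16245/2 (H = 2*((27 + 68)*(-¼*(-5) - 44)) = 2*(95*(5/4 - 44)) = 2*(95*(-171/4)) = 2*(-16245/4) = -16245/2 ≈ -8122.5)
(q(-11, -3*(-3)*0) + H)*(-50) = (-3*(-3)*0 - 16245/2)*(-50) = (9*0 - 16245/2)*(-50) = (0 - 16245/2)*(-50) = -16245/2*(-50) = 406125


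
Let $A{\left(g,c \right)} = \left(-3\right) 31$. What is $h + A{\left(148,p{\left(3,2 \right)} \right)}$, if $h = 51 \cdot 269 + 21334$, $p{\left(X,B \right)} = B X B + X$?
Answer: $34960$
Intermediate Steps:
$p{\left(X,B \right)} = X + X B^{2}$ ($p{\left(X,B \right)} = X B^{2} + X = X + X B^{2}$)
$A{\left(g,c \right)} = -93$
$h = 35053$ ($h = 13719 + 21334 = 35053$)
$h + A{\left(148,p{\left(3,2 \right)} \right)} = 35053 - 93 = 34960$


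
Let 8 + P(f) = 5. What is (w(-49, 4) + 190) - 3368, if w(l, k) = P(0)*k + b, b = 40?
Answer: -3150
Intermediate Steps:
P(f) = -3 (P(f) = -8 + 5 = -3)
w(l, k) = 40 - 3*k (w(l, k) = -3*k + 40 = 40 - 3*k)
(w(-49, 4) + 190) - 3368 = ((40 - 3*4) + 190) - 3368 = ((40 - 12) + 190) - 3368 = (28 + 190) - 3368 = 218 - 3368 = -3150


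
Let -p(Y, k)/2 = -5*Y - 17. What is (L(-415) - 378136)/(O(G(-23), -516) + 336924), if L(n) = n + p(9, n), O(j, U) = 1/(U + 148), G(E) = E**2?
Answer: -139261136/123988031 ≈ -1.1232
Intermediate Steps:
p(Y, k) = 34 + 10*Y (p(Y, k) = -2*(-5*Y - 17) = -2*(-17 - 5*Y) = 34 + 10*Y)
O(j, U) = 1/(148 + U)
L(n) = 124 + n (L(n) = n + (34 + 10*9) = n + (34 + 90) = n + 124 = 124 + n)
(L(-415) - 378136)/(O(G(-23), -516) + 336924) = ((124 - 415) - 378136)/(1/(148 - 516) + 336924) = (-291 - 378136)/(1/(-368) + 336924) = -378427/(-1/368 + 336924) = -378427/123988031/368 = -378427*368/123988031 = -139261136/123988031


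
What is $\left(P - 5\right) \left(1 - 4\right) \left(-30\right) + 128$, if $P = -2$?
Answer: $-502$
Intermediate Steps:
$\left(P - 5\right) \left(1 - 4\right) \left(-30\right) + 128 = \left(-2 - 5\right) \left(1 - 4\right) \left(-30\right) + 128 = \left(-7\right) \left(-3\right) \left(-30\right) + 128 = 21 \left(-30\right) + 128 = -630 + 128 = -502$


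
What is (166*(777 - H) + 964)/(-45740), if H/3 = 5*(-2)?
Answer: -67463/22870 ≈ -2.9498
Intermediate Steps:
H = -30 (H = 3*(5*(-2)) = 3*(-10) = -30)
(166*(777 - H) + 964)/(-45740) = (166*(777 - 1*(-30)) + 964)/(-45740) = (166*(777 + 30) + 964)*(-1/45740) = (166*807 + 964)*(-1/45740) = (133962 + 964)*(-1/45740) = 134926*(-1/45740) = -67463/22870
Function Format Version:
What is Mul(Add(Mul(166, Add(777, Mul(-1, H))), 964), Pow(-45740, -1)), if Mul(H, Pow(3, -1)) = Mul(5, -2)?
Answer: Rational(-67463, 22870) ≈ -2.9498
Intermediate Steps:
H = -30 (H = Mul(3, Mul(5, -2)) = Mul(3, -10) = -30)
Mul(Add(Mul(166, Add(777, Mul(-1, H))), 964), Pow(-45740, -1)) = Mul(Add(Mul(166, Add(777, Mul(-1, -30))), 964), Pow(-45740, -1)) = Mul(Add(Mul(166, Add(777, 30)), 964), Rational(-1, 45740)) = Mul(Add(Mul(166, 807), 964), Rational(-1, 45740)) = Mul(Add(133962, 964), Rational(-1, 45740)) = Mul(134926, Rational(-1, 45740)) = Rational(-67463, 22870)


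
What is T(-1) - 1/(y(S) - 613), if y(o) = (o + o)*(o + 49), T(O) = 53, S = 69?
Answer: 830562/15671 ≈ 53.000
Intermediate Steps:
y(o) = 2*o*(49 + o) (y(o) = (2*o)*(49 + o) = 2*o*(49 + o))
T(-1) - 1/(y(S) - 613) = 53 - 1/(2*69*(49 + 69) - 613) = 53 - 1/(2*69*118 - 613) = 53 - 1/(16284 - 613) = 53 - 1/15671 = 830562/15671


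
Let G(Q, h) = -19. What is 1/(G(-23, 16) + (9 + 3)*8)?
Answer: 1/77 ≈ 0.012987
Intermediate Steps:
1/(G(-23, 16) + (9 + 3)*8) = 1/(-19 + (9 + 3)*8) = 1/(-19 + 12*8) = 1/(-19 + 96) = 1/77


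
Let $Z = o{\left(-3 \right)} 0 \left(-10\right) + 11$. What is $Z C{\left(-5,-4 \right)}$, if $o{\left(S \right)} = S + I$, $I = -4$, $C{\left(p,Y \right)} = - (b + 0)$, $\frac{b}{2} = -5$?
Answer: $110$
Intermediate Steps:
$b = -10$ ($b = 2 \left(-5\right) = -10$)
$C{\left(p,Y \right)} = 10$ ($C{\left(p,Y \right)} = - (-10 + 0) = \left(-1\right) \left(-10\right) = 10$)
$o{\left(S \right)} = -4 + S$ ($o{\left(S \right)} = S - 4 = -4 + S$)
$Z = 11$ ($Z = \left(-4 - 3\right) 0 \left(-10\right) + 11 = \left(-7\right) 0 \left(-10\right) + 11 = 0 \left(-10\right) + 11 = 0 + 11 = 11$)
$Z C{\left(-5,-4 \right)} = 11 \cdot 10 = 110$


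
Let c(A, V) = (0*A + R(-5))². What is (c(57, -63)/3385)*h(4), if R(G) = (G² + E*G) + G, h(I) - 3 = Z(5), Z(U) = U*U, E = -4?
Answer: 8960/677 ≈ 13.235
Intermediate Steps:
Z(U) = U²
h(I) = 28 (h(I) = 3 + 5² = 3 + 25 = 28)
R(G) = G² - 3*G (R(G) = (G² - 4*G) + G = G² - 3*G)
c(A, V) = 1600 (c(A, V) = (0*A - 5*(-3 - 5))² = (0 - 5*(-8))² = (0 + 40)² = 40² = 1600)
(c(57, -63)/3385)*h(4) = (1600/3385)*28 = (1600*(1/3385))*28 = (320/677)*28 = 8960/677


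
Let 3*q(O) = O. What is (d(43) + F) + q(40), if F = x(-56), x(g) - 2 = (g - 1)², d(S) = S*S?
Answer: 15340/3 ≈ 5113.3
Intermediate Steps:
d(S) = S²
q(O) = O/3
x(g) = 2 + (-1 + g)² (x(g) = 2 + (g - 1)² = 2 + (-1 + g)²)
F = 3251 (F = 2 + (-1 - 56)² = 2 + (-57)² = 2 + 3249 = 3251)
(d(43) + F) + q(40) = (43² + 3251) + (⅓)*40 = (1849 + 3251) + 40/3 = 5100 + 40/3 = 15340/3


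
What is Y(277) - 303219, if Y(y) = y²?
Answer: -226490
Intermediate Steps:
Y(277) - 303219 = 277² - 303219 = 76729 - 303219 = -226490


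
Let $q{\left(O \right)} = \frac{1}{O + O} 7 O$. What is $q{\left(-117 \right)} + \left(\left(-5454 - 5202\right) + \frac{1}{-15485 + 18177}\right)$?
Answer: $- \frac{28676529}{2692} \approx -10653.0$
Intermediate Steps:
$q{\left(O \right)} = \frac{7}{2}$ ($q{\left(O \right)} = \frac{1}{2 O} 7 O = \frac{7}{2 O} O = \frac{7}{2}$)
$q{\left(-117 \right)} + \left(\left(-5454 - 5202\right) + \frac{1}{-15485 + 18177}\right) = \frac{7}{2} + \left(\left(-5454 - 5202\right) + \frac{1}{-15485 + 18177}\right) = \frac{7}{2} + \left(\left(-5454 - 5202\right) + \frac{1}{2692}\right) = \frac{7}{2} + \left(-10656 + \frac{1}{2692}\right) = \frac{7}{2} - \frac{28685951}{2692} = - \frac{28676529}{2692}$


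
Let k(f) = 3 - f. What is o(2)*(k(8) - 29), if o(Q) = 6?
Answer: -204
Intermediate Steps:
o(2)*(k(8) - 29) = 6*((3 - 1*8) - 29) = 6*((3 - 8) - 29) = 6*(-5 - 29) = 6*(-34) = -204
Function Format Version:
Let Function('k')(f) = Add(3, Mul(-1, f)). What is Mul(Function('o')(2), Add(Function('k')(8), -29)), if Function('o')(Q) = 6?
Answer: -204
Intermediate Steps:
Mul(Function('o')(2), Add(Function('k')(8), -29)) = Mul(6, Add(Add(3, Mul(-1, 8)), -29)) = Mul(6, Add(Add(3, -8), -29)) = Mul(6, Add(-5, -29)) = Mul(6, -34) = -204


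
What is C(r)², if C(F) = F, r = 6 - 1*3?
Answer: 9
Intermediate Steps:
r = 3 (r = 6 - 3 = 3)
C(r)² = 3² = 9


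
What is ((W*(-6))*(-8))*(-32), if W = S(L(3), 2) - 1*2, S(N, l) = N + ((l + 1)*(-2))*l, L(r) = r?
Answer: 16896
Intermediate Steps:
S(N, l) = N + l*(-2 - 2*l) (S(N, l) = N + ((1 + l)*(-2))*l = N + (-2 - 2*l)*l = N + l*(-2 - 2*l))
W = -11 (W = (3 - 2*2 - 2*2²) - 1*2 = (3 - 4 - 2*4) - 2 = (3 - 4 - 8) - 2 = -9 - 2 = -11)
((W*(-6))*(-8))*(-32) = (-11*(-6)*(-8))*(-32) = (66*(-8))*(-32) = -528*(-32) = 16896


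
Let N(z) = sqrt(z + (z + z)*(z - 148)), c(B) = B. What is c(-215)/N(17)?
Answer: 215*I*sqrt(493)/1479 ≈ 3.2277*I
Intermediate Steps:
N(z) = sqrt(z + 2*z*(-148 + z)) (N(z) = sqrt(z + (2*z)*(-148 + z)) = sqrt(z + 2*z*(-148 + z)))
c(-215)/N(17) = -215*sqrt(17)/(17*sqrt(-295 + 2*17)) = -215*sqrt(17)/(17*sqrt(-295 + 34)) = -215*(-I*sqrt(493)/1479) = -(-215)*I*sqrt(493)/1479 = 215*I*sqrt(493)/1479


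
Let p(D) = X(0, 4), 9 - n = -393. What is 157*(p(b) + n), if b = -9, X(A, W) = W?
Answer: 63742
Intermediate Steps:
n = 402 (n = 9 - 1*(-393) = 9 + 393 = 402)
p(D) = 4
157*(p(b) + n) = 157*(4 + 402) = 157*406 = 63742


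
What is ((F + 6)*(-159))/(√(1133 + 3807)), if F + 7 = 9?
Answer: -636*√1235/1235 ≈ -18.098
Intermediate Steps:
F = 2 (F = -7 + 9 = 2)
((F + 6)*(-159))/(√(1133 + 3807)) = ((2 + 6)*(-159))/(√(1133 + 3807)) = (8*(-159))/(√4940) = -1272*√1235/2470 = -636*√1235/1235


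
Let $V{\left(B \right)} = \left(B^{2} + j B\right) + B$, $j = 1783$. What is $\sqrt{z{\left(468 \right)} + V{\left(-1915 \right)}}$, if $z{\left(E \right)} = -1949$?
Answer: $2 \sqrt{62229} \approx 498.92$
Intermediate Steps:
$V{\left(B \right)} = B^{2} + 1784 B$ ($V{\left(B \right)} = \left(B^{2} + 1783 B\right) + B = B^{2} + 1784 B$)
$\sqrt{z{\left(468 \right)} + V{\left(-1915 \right)}} = \sqrt{-1949 - 1915 \left(1784 - 1915\right)} = \sqrt{-1949 - -250865} = \sqrt{-1949 + 250865} = \sqrt{248916} = 2 \sqrt{62229}$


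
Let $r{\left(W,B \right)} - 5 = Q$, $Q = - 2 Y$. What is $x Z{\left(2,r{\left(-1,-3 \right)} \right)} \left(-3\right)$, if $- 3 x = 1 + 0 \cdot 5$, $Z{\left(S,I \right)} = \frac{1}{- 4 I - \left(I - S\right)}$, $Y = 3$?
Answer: $\frac{1}{7} \approx 0.14286$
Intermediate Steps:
$Q = -6$ ($Q = \left(-2\right) 3 = -6$)
$r{\left(W,B \right)} = -1$ ($r{\left(W,B \right)} = 5 - 6 = -1$)
$Z{\left(S,I \right)} = \frac{1}{S - 5 I}$
$x = - \frac{1}{3}$ ($x = - \frac{1 + 0 \cdot 5}{3} = - \frac{1 + 0}{3} = \left(- \frac{1}{3}\right) 1 = - \frac{1}{3} \approx -0.33333$)
$x Z{\left(2,r{\left(-1,-3 \right)} \right)} \left(-3\right) = - \frac{\left(-1\right) \frac{1}{\left(-1\right) 2 + 5 \left(-1\right)}}{3} \left(-3\right) = - \frac{\left(-1\right) \frac{1}{-2 - 5}}{3} \left(-3\right) = - \frac{\left(-1\right) \frac{1}{-7}}{3} \left(-3\right) = - \frac{\left(-1\right) \left(- \frac{1}{7}\right)}{3} \left(-3\right) = \left(- \frac{1}{3}\right) \frac{1}{7} \left(-3\right) = \left(- \frac{1}{21}\right) \left(-3\right) = \frac{1}{7}$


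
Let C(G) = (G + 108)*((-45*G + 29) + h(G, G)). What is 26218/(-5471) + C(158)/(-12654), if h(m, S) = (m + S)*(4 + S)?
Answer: -1698049561/1821843 ≈ -932.05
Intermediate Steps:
h(m, S) = (4 + S)*(S + m) (h(m, S) = (S + m)*(4 + S) = (4 + S)*(S + m))
C(G) = (108 + G)*(29 - 37*G + 2*G**2) (C(G) = (G + 108)*((-45*G + 29) + (G**2 + 4*G + 4*G + G*G)) = (108 + G)*((29 - 45*G) + (G**2 + 4*G + 4*G + G**2)) = (108 + G)*((29 - 45*G) + (2*G**2 + 8*G)) = (108 + G)*(29 - 37*G + 2*G**2))
26218/(-5471) + C(158)/(-12654) = 26218/(-5471) + (3132 - 3967*158 + 2*158**3 + 179*158**2)/(-12654) = 26218*(-1/5471) + (3132 - 626786 + 2*3944312 + 179*24964)*(-1/12654) = -26218/5471 + (3132 - 626786 + 7888624 + 4468556)*(-1/12654) = -26218/5471 + 11733526*(-1/12654) = -26218/5471 - 308777/333 = -1698049561/1821843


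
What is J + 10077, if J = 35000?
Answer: 45077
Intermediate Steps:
J + 10077 = 35000 + 10077 = 45077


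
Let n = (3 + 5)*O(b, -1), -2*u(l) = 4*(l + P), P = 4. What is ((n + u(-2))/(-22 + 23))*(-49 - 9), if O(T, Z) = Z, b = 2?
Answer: 696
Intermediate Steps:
u(l) = -8 - 2*l (u(l) = -2*(l + 4) = -2*(4 + l) = -(16 + 4*l)/2 = -8 - 2*l)
n = -8 (n = (3 + 5)*(-1) = 8*(-1) = -8)
((n + u(-2))/(-22 + 23))*(-49 - 9) = ((-8 + (-8 - 2*(-2)))/(-22 + 23))*(-49 - 9) = ((-8 + (-8 + 4))/1)*(-58) = ((-8 - 4)*1)*(-58) = -12*1*(-58) = -12*(-58) = 696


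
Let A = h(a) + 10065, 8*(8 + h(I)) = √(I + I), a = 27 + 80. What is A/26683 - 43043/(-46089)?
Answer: 1612033442/1229792787 + √214/213464 ≈ 1.3109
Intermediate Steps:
a = 107
h(I) = -8 + √2*√I/8 (h(I) = -8 + √(I + I)/8 = -8 + √(2*I)/8 = -8 + (√2*√I)/8 = -8 + √2*√I/8)
A = 10057 + √214/8 (A = (-8 + √2*√107/8) + 10065 = (-8 + √214/8) + 10065 = 10057 + √214/8 ≈ 10059.)
A/26683 - 43043/(-46089) = (10057 + √214/8)/26683 - 43043/(-46089) = (10057 + √214/8)*(1/26683) - 43043*(-1/46089) = (10057/26683 + √214/213464) + 43043/46089 = 1612033442/1229792787 + √214/213464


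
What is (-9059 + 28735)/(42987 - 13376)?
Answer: 19676/29611 ≈ 0.66448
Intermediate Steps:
(-9059 + 28735)/(42987 - 13376) = 19676/29611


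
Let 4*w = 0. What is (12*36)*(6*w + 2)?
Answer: 864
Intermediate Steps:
w = 0 (w = (1/4)*0 = 0)
(12*36)*(6*w + 2) = (12*36)*(6*0 + 2) = 432*(0 + 2) = 432*2 = 864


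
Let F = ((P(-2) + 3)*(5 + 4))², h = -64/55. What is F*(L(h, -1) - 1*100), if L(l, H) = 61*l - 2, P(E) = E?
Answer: -770634/55 ≈ -14012.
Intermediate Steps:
h = -64/55 (h = -64*1/55 = -64/55 ≈ -1.1636)
L(l, H) = -2 + 61*l
F = 81 (F = ((-2 + 3)*(5 + 4))² = (1*9)² = 9² = 81)
F*(L(h, -1) - 1*100) = 81*((-2 + 61*(-64/55)) - 1*100) = 81*((-2 - 3904/55) - 100) = 81*(-4014/55 - 100) = 81*(-9514/55) = -770634/55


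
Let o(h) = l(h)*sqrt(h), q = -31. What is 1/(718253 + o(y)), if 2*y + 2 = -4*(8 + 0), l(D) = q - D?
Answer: 718253/515887375341 + 14*I*sqrt(17)/515887375341 ≈ 1.3923e-6 + 1.1189e-10*I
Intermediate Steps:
l(D) = -31 - D
y = -17 (y = -1 + (-4*(8 + 0))/2 = -1 + (-4*8)/2 = -1 + (1/2)*(-32) = -1 - 16 = -17)
o(h) = sqrt(h)*(-31 - h) (o(h) = (-31 - h)*sqrt(h) = sqrt(h)*(-31 - h))
1/(718253 + o(y)) = 1/(718253 + sqrt(-17)*(-31 - 1*(-17))) = 1/(718253 + (I*sqrt(17))*(-31 + 17)) = 1/(718253 + (I*sqrt(17))*(-14)) = 1/(718253 - 14*I*sqrt(17))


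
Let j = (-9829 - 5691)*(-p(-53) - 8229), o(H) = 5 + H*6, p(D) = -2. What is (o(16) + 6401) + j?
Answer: 127689542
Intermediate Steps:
o(H) = 5 + 6*H
j = 127683040 (j = (-9829 - 5691)*(-1*(-2) - 8229) = -15520*(2 - 8229) = -15520*(-8227) = 127683040)
(o(16) + 6401) + j = ((5 + 6*16) + 6401) + 127683040 = ((5 + 96) + 6401) + 127683040 = (101 + 6401) + 127683040 = 6502 + 127683040 = 127689542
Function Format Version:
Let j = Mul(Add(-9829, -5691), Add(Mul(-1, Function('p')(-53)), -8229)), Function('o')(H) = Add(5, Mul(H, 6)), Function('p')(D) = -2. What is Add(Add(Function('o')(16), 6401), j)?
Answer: 127689542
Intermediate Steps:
Function('o')(H) = Add(5, Mul(6, H))
j = 127683040 (j = Mul(Add(-9829, -5691), Add(Mul(-1, -2), -8229)) = Mul(-15520, Add(2, -8229)) = Mul(-15520, -8227) = 127683040)
Add(Add(Function('o')(16), 6401), j) = Add(Add(Add(5, Mul(6, 16)), 6401), 127683040) = Add(Add(Add(5, 96), 6401), 127683040) = Add(Add(101, 6401), 127683040) = Add(6502, 127683040) = 127689542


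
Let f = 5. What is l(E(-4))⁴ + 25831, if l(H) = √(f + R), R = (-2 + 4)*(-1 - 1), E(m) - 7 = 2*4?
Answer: 25832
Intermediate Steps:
E(m) = 15 (E(m) = 7 + 2*4 = 7 + 8 = 15)
R = -4 (R = 2*(-2) = -4)
l(H) = 1 (l(H) = √(5 - 4) = √1 = 1)
l(E(-4))⁴ + 25831 = 1⁴ + 25831 = 1 + 25831 = 25832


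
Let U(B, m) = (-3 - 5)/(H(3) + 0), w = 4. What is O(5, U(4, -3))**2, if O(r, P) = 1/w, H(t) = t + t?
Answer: 1/16 ≈ 0.062500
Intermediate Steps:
H(t) = 2*t
U(B, m) = -4/3 (U(B, m) = (-3 - 5)/(2*3 + 0) = -8/(6 + 0) = -8/6 = -8*1/6 = -4/3)
O(r, P) = 1/4
O(5, U(4, -3))**2 = (1/4)**2 = 1/16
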